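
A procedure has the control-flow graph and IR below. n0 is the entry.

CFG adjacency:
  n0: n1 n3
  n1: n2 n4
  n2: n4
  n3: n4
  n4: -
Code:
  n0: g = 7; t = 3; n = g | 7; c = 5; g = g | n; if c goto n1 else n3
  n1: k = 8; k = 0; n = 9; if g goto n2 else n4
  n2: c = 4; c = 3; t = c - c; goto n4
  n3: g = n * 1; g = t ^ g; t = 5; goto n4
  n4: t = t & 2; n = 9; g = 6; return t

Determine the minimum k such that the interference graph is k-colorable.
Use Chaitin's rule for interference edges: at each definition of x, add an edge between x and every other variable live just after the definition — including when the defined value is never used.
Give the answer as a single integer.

def/use:
  n0 def {c,g,n,t} use ∅
  n1 def {k,n} use {g}
  n2 def {c,t} use ∅
  n3 def {g,t} use {n,t}
  n4 def {g,n,t} use {t}

Liveness:
  live n0: ∅→{g,n,t}
  live n1: {g,t}→{t}
  live n2: ∅→{t}
  live n3: {n,t}→{t}
  live n4: {t}→∅

Interference:
  c↔{g,n,t}
  g↔{c,k,n,t}
  k↔{g,t}
  n↔{c,g,t}
  t↔{c,g,k,n}

Registers:
  {c,g,n,t} pairwise interfere (4-clique) ⇒ χ ≥ 4
  assign c→R2 g→R0 k→R2 n→R3 t→R1 — no edge inside a register ⇒ χ ≤ 4
  χ = 4

Answer: 4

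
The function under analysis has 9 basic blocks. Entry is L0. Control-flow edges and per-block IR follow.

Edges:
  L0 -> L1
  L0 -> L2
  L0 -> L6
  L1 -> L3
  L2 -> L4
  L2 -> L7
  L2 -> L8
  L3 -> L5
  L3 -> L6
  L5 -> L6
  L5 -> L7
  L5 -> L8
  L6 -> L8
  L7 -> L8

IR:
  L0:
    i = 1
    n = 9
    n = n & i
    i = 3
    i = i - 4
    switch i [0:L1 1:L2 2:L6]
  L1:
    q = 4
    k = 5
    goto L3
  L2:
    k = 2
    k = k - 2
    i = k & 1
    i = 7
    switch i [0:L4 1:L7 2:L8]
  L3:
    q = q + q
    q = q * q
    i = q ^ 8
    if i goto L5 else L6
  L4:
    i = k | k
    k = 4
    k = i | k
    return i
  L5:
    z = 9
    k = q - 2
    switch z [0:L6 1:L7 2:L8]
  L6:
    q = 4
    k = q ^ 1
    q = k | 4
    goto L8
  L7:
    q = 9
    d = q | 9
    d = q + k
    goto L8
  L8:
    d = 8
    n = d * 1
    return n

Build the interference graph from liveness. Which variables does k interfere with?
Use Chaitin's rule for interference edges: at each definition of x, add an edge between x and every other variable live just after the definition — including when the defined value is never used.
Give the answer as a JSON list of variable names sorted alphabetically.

def/use:
  L0 def {i,n} use ∅
  L1 def {k,q} use ∅
  L2 def {i,k} use ∅
  L3 def {i,q} use {q}
  L4 def {i,k} use {k}
  L5 def {k,z} use {q}
  L6 def {k,q} use ∅
  L7 def {d,q} use {k}
  L8 def {d,n} use ∅

Backward fixpoint:
  live L0: ∅→∅
  live L1: ∅→{q}
  live L2: ∅→{k}
  live L3: {q}→{q}
  live L4: {k}→∅
  live L5: {q}→{k}
  live L6: ∅→∅
  live L7: {k}→∅
  live L8: ∅→∅

Conflict graph:
  d↔{k,q}
  i↔{k,n,q}
  k↔{d,i,q,z}
  n↔{i}
  q↔{d,i,k,z}
  z↔{k,q}

N(k) = ["d", "i", "q", "z"]

Answer: ["d", "i", "q", "z"]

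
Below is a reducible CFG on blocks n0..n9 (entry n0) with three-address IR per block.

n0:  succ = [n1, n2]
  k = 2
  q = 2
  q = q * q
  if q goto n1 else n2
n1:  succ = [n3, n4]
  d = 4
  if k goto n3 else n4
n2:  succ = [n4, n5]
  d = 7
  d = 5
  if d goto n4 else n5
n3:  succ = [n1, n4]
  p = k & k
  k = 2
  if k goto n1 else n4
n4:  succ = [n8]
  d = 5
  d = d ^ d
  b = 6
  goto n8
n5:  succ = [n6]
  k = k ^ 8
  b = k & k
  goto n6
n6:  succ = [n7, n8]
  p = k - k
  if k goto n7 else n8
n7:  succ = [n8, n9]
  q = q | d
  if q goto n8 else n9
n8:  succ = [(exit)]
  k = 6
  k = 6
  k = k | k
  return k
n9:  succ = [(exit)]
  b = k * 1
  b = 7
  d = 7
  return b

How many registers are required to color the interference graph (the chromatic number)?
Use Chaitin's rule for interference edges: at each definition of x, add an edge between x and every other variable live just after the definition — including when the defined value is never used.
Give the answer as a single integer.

Per-block:
  n0 def {k,q} use ∅
  n1 def {d} use {k}
  n2 def {d} use ∅
  n3 def {k,p} use {k}
  n4 def {b,d} use ∅
  n5 def {b,k} use {k}
  n6 def {p} use {k}
  n7 def {q} use {d,q}
  n8 def {k} use ∅
  n9 def {b,d} use {k}

Live sets:
  live n0: ∅→{k,q}
  live n1: {k}→{k}
  live n2: {k,q}→{d,k,q}
  live n3: {k}→{k}
  live n4: ∅→∅
  live n5: {d,k,q}→{d,k,q}
  live n6: {d,k,q}→{d,k,q}
  live n7: {d,k,q}→{k}
  live n8: ∅→∅
  live n9: {k}→∅

Interfere edges:
  b: {d,k,q}
  d: {b,k,p,q}
  k: {b,d,p,q}
  p: {d,k,q}
  q: {b,d,k,p}

Registers:
  {b,d,k,q} pairwise interfere (4-clique) ⇒ χ ≥ 4
  assign b→R3 d→R0 k→R1 p→R3 q→R2 — no edge inside a register ⇒ χ ≤ 4
  χ = 4

Answer: 4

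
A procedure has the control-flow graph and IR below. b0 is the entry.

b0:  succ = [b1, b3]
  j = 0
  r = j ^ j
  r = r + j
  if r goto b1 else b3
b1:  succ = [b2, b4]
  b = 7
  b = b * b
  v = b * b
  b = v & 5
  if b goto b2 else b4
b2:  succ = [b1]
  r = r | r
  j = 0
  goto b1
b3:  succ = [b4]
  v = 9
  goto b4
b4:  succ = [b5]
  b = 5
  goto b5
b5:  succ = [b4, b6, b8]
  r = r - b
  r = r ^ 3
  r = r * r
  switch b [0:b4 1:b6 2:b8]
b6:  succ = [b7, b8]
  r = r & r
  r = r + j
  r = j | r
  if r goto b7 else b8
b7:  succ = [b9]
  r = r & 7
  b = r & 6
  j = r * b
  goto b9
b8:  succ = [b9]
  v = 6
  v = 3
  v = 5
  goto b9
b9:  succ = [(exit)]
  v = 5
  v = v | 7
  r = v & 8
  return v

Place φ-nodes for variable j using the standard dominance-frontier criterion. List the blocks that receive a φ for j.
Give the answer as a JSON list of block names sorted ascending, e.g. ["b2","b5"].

idom tree: b1←b0 b2←b1 b3←b0 b4←b0 b5←b4 b6←b5 b7←b6 b8←b5 b9←b5
Join-block Dom:
  b1: preds {b0,b2}: {b0} ∩ {b0,b1,b2} = {b0}; idom=b0
  b4: preds {b1,b3,b5}: {b0,b1} ∩ {b0,b3} ∩ {b0,b4,b5} = {b0}; idom=b0
  b8: preds {b5,b6}: {b0,b4,b5} ∩ {b0,b4,b5,b6} = {b0,b4,b5}; idom=b5
  b9: preds {b7,b8}: {b0,b4,b5,b6,b7} ∩ {b0,b4,b5,b8} = {b0,b4,b5}; idom=b5

DF walk-up:
  b1←b0: walk · to b0
  b1←b2: walk b2→b1 to b0
  b4←b1: walk b1 to b0
  b4←b3: walk b3 to b0
  b4←b5: walk b5→b4 to b0
  b8←b5: walk · to b5
  b8←b6: walk b6 to b5
  b9←b7: walk b7→b6 to b5
  b9←b8: walk b8 to b5
  DF(b0)=∅
  DF(b1)={b1,b4}
  DF(b2)={b1}
  DF(b3)={b4}
  DF(b4)={b4}
  DF(b5)={b4}
  DF(b6)={b8,b9}
  DF(b7)={b9}
  DF(b8)={b9}
  DF(b9)=∅

φ for j: defs {b0,b2,b7}
  DF⁺ = {b1,b4,b9}

Answer: ["b1", "b4", "b9"]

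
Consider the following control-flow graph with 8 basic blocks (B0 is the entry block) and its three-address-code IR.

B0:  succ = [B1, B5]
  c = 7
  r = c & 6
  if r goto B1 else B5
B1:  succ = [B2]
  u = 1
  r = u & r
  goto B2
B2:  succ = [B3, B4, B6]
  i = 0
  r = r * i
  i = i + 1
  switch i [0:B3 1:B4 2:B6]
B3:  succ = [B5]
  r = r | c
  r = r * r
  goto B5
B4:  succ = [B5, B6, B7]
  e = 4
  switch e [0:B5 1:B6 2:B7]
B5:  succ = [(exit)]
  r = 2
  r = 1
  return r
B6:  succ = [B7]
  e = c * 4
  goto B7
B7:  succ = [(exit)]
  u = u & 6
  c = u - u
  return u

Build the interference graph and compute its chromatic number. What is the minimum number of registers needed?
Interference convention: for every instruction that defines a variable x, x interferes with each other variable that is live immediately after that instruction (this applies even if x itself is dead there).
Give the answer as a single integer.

Block summaries:
  B0: def={c,r} ue=∅
  B1: def={r,u} ue={r}
  B2: def={i,r} ue={r}
  B3: def={r} ue={c,r}
  B4: def={e} ue=∅
  B5: def={r} ue=∅
  B6: def={e} ue={c}
  B7: def={c,u} ue={u}

Liveness:
  B0: in=∅ out={c,r}
  B1: in={c,r} out={c,r,u}
  B2: in={c,r,u} out={c,r,u}
  B3: in={c,r} out=∅
  B4: in={c,u} out={c,u}
  B5: in=∅ out=∅
  B6: in={c,u} out={u}
  B7: in={u} out=∅

Interfere edges:
  c↔{e,i,r,u}
  e↔{c,u}
  i↔{c,r,u}
  r↔{c,i,u}
  u↔{c,e,i,r}

Registers:
  {c,i,r,u} pairwise interfere (4-clique) ⇒ χ ≥ 4
  4-colouring: R0={c}  R1={u}  R2={e,i}  R3={r}
  χ = 4

Answer: 4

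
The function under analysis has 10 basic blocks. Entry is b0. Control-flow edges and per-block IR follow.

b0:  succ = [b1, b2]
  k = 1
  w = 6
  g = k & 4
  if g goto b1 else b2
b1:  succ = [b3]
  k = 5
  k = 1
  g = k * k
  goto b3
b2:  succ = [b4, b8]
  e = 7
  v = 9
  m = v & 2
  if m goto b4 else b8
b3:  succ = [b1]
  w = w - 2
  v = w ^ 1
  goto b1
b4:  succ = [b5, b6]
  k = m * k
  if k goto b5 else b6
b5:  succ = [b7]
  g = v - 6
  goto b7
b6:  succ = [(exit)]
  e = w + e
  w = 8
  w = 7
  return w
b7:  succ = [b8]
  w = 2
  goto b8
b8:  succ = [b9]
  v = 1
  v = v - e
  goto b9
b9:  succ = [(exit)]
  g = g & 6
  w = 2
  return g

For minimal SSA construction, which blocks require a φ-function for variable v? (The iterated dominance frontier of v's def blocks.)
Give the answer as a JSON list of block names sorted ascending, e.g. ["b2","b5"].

idom tree: b1←b0 b2←b0 b3←b1 b4←b2 b5←b4 b6←b4 b7←b5 b8←b2 b9←b8
Dom at joins:
  b1: preds {b0,b3}: {b0} ∩ {b0,b1,b3} = {b0}; idom=b0
  b8: preds {b2,b7}: {b0,b2} ∩ {b0,b2,b4,b5,b7} = {b0,b2}; idom=b2

DF derivation:
  b1←b0: walk · to b0
  b1←b3: walk b3→b1 to b0
  b8←b2: walk · to b2
  b8←b7: walk b7→b5→b4 to b2
  DF(b0)=∅
  DF(b1)={b1}
  DF(b2)=∅
  DF(b3)={b1}
  DF(b4)={b8}
  DF(b5)={b8}
  DF(b6)=∅
  DF(b7)={b8}
  DF(b8)=∅
  DF(b9)=∅

φ for v: defs {b2,b3,b8}
  DF⁺ = {b1}

Answer: ["b1"]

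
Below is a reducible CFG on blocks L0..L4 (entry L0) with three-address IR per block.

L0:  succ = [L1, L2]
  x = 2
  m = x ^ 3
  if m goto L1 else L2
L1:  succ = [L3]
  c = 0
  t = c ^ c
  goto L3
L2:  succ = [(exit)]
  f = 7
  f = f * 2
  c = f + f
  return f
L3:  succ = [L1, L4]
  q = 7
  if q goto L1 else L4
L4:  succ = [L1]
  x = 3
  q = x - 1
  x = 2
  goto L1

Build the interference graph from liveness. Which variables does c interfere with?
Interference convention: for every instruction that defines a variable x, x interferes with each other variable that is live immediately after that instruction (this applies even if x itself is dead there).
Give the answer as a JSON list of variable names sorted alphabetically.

Answer: ["f"]

Derivation:
def/use:
  L0: def={m,x} ue=∅
  L1: def={c,t} ue=∅
  L2: def={c,f} ue=∅
  L3: def={q} ue=∅
  L4: def={q,x} ue=∅

Live sets:
  L0: in=∅ out=∅
  L1: in=∅ out=∅
  L2: in=∅ out=∅
  L3: in=∅ out=∅
  L4: in=∅ out=∅

Interfere edges:
  c: {f}
  f: {c}
  m: ∅
  q: ∅
  t: ∅
  x: ∅

N(c) = ["f"]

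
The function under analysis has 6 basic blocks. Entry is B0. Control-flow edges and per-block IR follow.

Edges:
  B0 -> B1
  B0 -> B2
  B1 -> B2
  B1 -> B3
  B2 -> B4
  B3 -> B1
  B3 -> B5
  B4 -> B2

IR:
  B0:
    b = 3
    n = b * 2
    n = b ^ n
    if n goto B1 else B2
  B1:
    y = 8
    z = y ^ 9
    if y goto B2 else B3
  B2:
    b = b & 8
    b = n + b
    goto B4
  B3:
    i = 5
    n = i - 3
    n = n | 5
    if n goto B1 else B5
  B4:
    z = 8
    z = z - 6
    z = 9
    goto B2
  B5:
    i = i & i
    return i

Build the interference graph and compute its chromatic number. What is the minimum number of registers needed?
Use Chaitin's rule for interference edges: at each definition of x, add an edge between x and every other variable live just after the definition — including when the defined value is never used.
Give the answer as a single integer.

Answer: 4

Working:
def/use:
  B0 def {b,n} use ∅
  B1 def {y,z} use ∅
  B2 def {b} use {b,n}
  B3 def {i,n} use ∅
  B4 def {z} use ∅
  B5 def {i} use {i}

Liveness:
  B0: in=∅ out={b,n}
  B1: in={b,n} out={b,n}
  B2: in={b,n} out={b,n}
  B3: in={b} out={b,i,n}
  B4: in={b,n} out={b,n}
  B5: in={i} out=∅

Interference:
  b — {i,n,y,z}
  i — {b,n}
  n — {b,i,y,z}
  y — {b,n,z}
  z — {b,n,y}

Colouring:
  clique {b,n,y,z} ⇒ need ≥ 4
  assign b→c0 i→c2 n→c1 y→c2 z→c3 — no edge inside a register ⇒ χ ≤ 4
  χ = 4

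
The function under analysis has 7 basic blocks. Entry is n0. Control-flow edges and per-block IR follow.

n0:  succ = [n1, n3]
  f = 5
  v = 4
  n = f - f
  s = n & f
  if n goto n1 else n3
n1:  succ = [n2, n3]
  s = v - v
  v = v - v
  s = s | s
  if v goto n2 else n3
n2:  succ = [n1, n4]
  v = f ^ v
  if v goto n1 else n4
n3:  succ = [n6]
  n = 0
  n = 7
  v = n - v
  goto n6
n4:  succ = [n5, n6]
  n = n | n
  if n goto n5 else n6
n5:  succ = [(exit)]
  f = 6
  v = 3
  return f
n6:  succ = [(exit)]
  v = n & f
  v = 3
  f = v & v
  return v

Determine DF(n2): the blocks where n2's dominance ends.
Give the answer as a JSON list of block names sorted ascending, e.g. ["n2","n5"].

idom tree: n1←n0 n2←n1 n3←n0 n4←n2 n5←n4 n6←n0
Join-block Dom:
  n1: preds {n0,n2}: {n0} ∩ {n0,n1,n2} = {n0}; idom=n0
  n3: preds {n0,n1}: {n0} ∩ {n0,n1} = {n0}; idom=n0
  n6: preds {n3,n4}: {n0,n3} ∩ {n0,n1,n2,n4} = {n0}; idom=n0

Frontier:
  n1←n0: walk · to n0
  n1←n2: walk n2→n1 to n0
  n3←n0: walk · to n0
  n3←n1: walk n1 to n0
  n6←n3: walk n3 to n0
  n6←n4: walk n4→n2→n1 to n0
  DF(n0)=∅
  DF(n1)={n1,n3,n6}
  DF(n2)={n1,n6}
  DF(n3)={n6}
  DF(n4)={n6}
  DF(n5)=∅
  DF(n6)=∅

DF(n2) = ["n1", "n6"]

Answer: ["n1", "n6"]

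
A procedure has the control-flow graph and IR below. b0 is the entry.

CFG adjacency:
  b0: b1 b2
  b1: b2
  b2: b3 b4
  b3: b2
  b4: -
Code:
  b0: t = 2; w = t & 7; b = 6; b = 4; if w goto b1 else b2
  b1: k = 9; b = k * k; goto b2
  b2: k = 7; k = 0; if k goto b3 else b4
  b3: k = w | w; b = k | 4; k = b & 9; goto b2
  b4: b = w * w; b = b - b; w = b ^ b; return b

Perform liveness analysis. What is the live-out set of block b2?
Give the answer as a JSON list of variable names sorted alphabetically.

Block summaries:
  b0 def {b,t,w} use ∅
  b1 def {b,k} use ∅
  b2 def {k} use ∅
  b3 def {b,k} use {w}
  b4 def {b,w} use {w}

Live sets:
  b0 li=∅ lo={w}
  b1 li={w} lo={w}
  b2 li={w} lo={w}
  b3 li={w} lo={w}
  b4 li={w} lo=∅

live-out(b2) = ["w"]

Answer: ["w"]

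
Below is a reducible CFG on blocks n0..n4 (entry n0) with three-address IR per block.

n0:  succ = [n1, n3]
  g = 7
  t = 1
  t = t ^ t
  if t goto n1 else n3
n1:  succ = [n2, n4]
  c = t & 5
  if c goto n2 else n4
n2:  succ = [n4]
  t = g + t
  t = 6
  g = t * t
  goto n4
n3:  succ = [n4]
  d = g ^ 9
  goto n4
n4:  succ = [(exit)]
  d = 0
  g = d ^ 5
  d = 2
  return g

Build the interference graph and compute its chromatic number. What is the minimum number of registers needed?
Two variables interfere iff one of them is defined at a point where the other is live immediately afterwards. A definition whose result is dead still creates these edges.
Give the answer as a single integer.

Answer: 3

Derivation:
def/use:
  n0: def={g,t} ue=∅
  n1: def={c} ue={t}
  n2: def={g,t} ue={g,t}
  n3: def={d} ue={g}
  n4: def={d,g} ue=∅

Backward fixpoint:
  n0: in=∅ out={g,t}
  n1: in={g,t} out={g,t}
  n2: in={g,t} out=∅
  n3: in={g} out=∅
  n4: in=∅ out=∅

Conflict graph:
  c — {g,t}
  d — {g}
  g — {c,d,t}
  t — {c,g}

Registers:
  {c,g,t} pairwise interfere (3-clique) ⇒ χ ≥ 3
  3-colouring: R0={g}  R1={c,d}  R2={t}
  χ = 3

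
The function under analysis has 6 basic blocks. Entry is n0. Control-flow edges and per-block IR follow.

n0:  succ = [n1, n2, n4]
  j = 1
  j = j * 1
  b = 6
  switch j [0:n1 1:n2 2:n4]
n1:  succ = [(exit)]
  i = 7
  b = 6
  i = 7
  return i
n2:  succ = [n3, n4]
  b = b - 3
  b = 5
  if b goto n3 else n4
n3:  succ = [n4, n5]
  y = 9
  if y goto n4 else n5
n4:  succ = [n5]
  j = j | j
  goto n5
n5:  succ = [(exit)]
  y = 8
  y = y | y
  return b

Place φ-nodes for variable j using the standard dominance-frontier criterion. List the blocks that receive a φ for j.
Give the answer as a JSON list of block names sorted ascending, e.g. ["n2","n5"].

Answer: ["n5"]

Analysis:
idom tree: n1←n0 n2←n0 n3←n2 n4←n0 n5←n0
Join-block Dom:
  n4: preds {n0,n2,n3}: {n0} ∩ {n0,n2} ∩ {n0,n2,n3} = {n0}; idom=n0
  n5: preds {n3,n4}: {n0,n2,n3} ∩ {n0,n4} = {n0}; idom=n0

DF walk-up:
  n4←n0: walk · to n0
  n4←n2: walk n2 to n0
  n4←n3: walk n3→n2 to n0
  n5←n3: walk n3→n2 to n0
  n5←n4: walk n4 to n0
  n0: DF=∅
  n1: DF=∅
  n2: DF={n4,n5}
  n3: DF={n4,n5}
  n4: DF={n5}
  n5: DF=∅

φ for j: defs {n0,n4}
  DF⁺ = {n5}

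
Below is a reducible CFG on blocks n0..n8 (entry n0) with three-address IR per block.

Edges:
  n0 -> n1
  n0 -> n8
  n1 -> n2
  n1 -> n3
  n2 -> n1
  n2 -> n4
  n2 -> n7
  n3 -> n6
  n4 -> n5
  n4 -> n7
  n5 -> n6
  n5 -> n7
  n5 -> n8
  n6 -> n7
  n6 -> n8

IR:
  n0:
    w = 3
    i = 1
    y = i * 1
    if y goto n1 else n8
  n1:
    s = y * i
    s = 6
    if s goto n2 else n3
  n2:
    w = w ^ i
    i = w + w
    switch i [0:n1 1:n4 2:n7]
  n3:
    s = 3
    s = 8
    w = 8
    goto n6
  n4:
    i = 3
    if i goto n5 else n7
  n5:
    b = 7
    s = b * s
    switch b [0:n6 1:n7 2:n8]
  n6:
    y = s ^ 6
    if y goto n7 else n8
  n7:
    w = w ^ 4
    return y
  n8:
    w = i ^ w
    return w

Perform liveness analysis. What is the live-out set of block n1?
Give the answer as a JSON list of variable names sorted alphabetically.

Per-block:
  n0: {i,w,y} / ∅
  n1: {s} / {i,y}
  n2: {i,w} / {i,w}
  n3: {s,w} / ∅
  n4: {i} / ∅
  n5: {b,s} / {s}
  n6: {y} / {s}
  n7: {w} / {w,y}
  n8: {w} / {i,w}

Live sets:
  n0 li=∅ lo={i,w,y}
  n1 li={i,w,y} lo={i,s,w,y}
  n2 li={i,s,w,y} lo={i,s,w,y}
  n3 li={i} lo={i,s,w}
  n4 li={s,w,y} lo={i,s,w,y}
  n5 li={i,s,w,y} lo={i,s,w,y}
  n6 li={i,s,w} lo={i,w,y}
  n7 li={w,y} lo=∅
  n8 li={i,w} lo=∅

live-out(n1) = ["i", "s", "w", "y"]

Answer: ["i", "s", "w", "y"]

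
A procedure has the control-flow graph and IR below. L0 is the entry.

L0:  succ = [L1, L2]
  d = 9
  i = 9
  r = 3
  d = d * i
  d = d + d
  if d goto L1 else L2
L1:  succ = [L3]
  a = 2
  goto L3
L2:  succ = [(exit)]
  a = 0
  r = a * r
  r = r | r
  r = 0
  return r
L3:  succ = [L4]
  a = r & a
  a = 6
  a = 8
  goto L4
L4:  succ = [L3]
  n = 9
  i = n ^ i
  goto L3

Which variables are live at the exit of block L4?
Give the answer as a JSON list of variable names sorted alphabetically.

Answer: ["a", "i", "r"]

Derivation:
Block summaries:
  L0: {d,i,r} / ∅
  L1: {a} / ∅
  L2: {a,r} / {r}
  L3: {a} / {a,r}
  L4: {i,n} / {i}

Liveness:
  L0: in=∅ out={i,r}
  L1: in={i,r} out={a,i,r}
  L2: in={r} out=∅
  L3: in={a,i,r} out={a,i,r}
  L4: in={a,i,r} out={a,i,r}

live-out(L4) = ["a", "i", "r"]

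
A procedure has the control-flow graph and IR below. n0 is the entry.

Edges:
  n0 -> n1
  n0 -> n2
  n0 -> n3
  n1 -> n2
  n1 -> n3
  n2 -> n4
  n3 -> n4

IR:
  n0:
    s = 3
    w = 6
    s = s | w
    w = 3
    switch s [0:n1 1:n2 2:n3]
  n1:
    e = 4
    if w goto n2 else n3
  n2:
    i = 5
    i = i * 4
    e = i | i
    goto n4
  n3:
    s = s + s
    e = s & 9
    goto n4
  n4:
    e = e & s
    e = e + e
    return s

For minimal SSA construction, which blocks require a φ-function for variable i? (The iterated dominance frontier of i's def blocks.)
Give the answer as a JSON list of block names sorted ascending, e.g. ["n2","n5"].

idom tree: n1←n0 n2←n0 n3←n0 n4←n0
Join-block Dom:
  n2: preds {n0,n1}: {n0} ∩ {n0,n1} = {n0}; idom=n0
  n3: preds {n0,n1}: {n0} ∩ {n0,n1} = {n0}; idom=n0
  n4: preds {n2,n3}: {n0,n2} ∩ {n0,n3} = {n0}; idom=n0

DF derivation:
  n2←n0: walk · to n0
  n2←n1: walk n1 to n0
  n3←n0: walk · to n0
  n3←n1: walk n1 to n0
  n4←n2: walk n2 to n0
  n4←n3: walk n3 to n0
  n0 → ∅
  n1 → {n2,n3}
  n2 → {n4}
  n3 → {n4}
  n4 → ∅

φ for i: defs {n2}
  DF⁺ = {n4}

Answer: ["n4"]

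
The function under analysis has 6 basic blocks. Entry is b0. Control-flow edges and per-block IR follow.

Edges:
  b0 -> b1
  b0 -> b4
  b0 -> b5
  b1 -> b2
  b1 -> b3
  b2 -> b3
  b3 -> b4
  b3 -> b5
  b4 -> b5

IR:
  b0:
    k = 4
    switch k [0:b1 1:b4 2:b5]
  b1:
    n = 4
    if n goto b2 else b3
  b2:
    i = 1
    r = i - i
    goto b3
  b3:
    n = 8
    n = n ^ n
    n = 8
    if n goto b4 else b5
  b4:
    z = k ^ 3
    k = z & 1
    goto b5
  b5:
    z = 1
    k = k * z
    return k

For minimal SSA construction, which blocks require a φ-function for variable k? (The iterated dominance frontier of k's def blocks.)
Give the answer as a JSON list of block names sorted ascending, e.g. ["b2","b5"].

idom tree: b1←b0 b2←b1 b3←b1 b4←b0 b5←b0
Join-block Dom:
  b3: preds {b1,b2}: {b0,b1} ∩ {b0,b1,b2} = {b0,b1}; idom=b1
  b4: preds {b0,b3}: {b0} ∩ {b0,b1,b3} = {b0}; idom=b0
  b5: preds {b0,b3,b4}: {b0} ∩ {b0,b1,b3} ∩ {b0,b4} = {b0}; idom=b0

DF derivation:
  b3←b1: walk · to b1
  b3←b2: walk b2 to b1
  b4←b0: walk · to b0
  b4←b3: walk b3→b1 to b0
  b5←b0: walk · to b0
  b5←b3: walk b3→b1 to b0
  b5←b4: walk b4 to b0
  b0: DF=∅
  b1: DF={b4,b5}
  b2: DF={b3}
  b3: DF={b4,b5}
  b4: DF={b5}
  b5: DF=∅

φ for k: defs {b0,b4,b5}
  DF⁺ = {b5}

Answer: ["b5"]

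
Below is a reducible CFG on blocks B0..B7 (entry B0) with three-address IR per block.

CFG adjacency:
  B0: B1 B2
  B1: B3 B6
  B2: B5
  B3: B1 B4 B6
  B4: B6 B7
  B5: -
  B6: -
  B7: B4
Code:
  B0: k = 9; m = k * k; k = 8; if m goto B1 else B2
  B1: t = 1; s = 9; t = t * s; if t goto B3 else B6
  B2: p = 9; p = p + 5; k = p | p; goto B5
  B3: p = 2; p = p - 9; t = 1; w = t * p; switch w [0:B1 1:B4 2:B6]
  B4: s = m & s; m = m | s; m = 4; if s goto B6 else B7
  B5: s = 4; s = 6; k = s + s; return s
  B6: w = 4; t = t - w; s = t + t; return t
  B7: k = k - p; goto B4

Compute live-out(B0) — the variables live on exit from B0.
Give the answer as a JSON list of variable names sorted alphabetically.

Per-block:
  B0 def {k,m} use ∅
  B1 def {s,t} use ∅
  B2 def {k,p} use ∅
  B3 def {p,t,w} use ∅
  B4 def {m,s} use {m,s}
  B5 def {k,s} use ∅
  B6 def {s,t,w} use {t}
  B7 def {k} use {k,p}

Live sets:
  B0: in=∅ out={k,m}
  B1: in={k,m} out={k,m,s,t}
  B2: in=∅ out=∅
  B3: in={k,m,s} out={k,m,p,s,t}
  B4: in={k,m,p,s,t} out={k,m,p,s,t}
  B5: in=∅ out=∅
  B6: in={t} out=∅
  B7: in={k,m,p,s,t} out={k,m,p,s,t}

live-out(B0) = ["k", "m"]

Answer: ["k", "m"]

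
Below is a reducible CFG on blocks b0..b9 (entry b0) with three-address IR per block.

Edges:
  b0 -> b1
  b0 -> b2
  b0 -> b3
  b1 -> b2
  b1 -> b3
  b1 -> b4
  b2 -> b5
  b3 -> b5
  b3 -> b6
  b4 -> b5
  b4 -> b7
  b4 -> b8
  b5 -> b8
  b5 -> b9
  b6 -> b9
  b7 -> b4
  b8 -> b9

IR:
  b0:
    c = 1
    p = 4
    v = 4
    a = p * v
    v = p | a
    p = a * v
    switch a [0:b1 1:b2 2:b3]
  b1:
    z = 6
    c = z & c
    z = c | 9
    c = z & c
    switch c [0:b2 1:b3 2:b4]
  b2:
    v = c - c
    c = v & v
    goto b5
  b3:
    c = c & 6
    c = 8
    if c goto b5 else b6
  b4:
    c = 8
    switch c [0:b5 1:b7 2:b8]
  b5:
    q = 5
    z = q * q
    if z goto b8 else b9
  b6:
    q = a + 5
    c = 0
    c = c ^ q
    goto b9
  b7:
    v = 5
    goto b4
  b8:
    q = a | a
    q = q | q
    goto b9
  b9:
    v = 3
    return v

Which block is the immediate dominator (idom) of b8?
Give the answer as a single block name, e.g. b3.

idom tree: b1←b0 b2←b0 b3←b0 b4←b1 b5←b0 b6←b3 b7←b4 b8←b0 b9←b0
Dom at joins:
  b2: preds {b0,b1}: {b0} ∩ {b0,b1} = {b0}; idom=b0
  b3: preds {b0,b1}: {b0} ∩ {b0,b1} = {b0}; idom=b0
  b4: preds {b1,b7}: {b0,b1} ∩ {b0,b1,b4,b7} = {b0,b1}; idom=b1
  b5: preds {b2,b3,b4}: {b0,b2} ∩ {b0,b3} ∩ {b0,b1,b4} = {b0}; idom=b0
  b8: preds {b4,b5}: {b0,b1,b4} ∩ {b0,b5} = {b0}; idom=b0
  b9: preds {b5,b6,b8}: {b0,b5} ∩ {b0,b3,b6} ∩ {b0,b8} = {b0}; idom=b0

idom(b8) = b0

Answer: b0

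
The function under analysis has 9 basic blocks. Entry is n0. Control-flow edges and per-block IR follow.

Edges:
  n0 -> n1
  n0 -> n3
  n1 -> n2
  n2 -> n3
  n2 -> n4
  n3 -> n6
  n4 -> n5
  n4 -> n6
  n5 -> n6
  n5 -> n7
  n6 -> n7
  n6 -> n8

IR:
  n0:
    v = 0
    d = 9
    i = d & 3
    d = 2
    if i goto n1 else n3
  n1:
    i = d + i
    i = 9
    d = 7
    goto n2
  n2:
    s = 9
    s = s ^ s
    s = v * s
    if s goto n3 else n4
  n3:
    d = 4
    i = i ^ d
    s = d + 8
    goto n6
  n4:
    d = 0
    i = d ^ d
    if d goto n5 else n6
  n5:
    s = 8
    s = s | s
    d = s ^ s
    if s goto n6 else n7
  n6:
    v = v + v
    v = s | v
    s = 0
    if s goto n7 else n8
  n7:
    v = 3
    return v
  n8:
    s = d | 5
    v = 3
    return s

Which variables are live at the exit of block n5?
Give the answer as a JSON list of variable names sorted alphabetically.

Answer: ["d", "s", "v"]

Derivation:
Block summaries:
  n0: {d,i,v} / ∅
  n1: {d,i} / {d,i}
  n2: {s} / {v}
  n3: {d,i,s} / {i}
  n4: {d,i} / ∅
  n5: {d,s} / ∅
  n6: {s,v} / {s,v}
  n7: {v} / ∅
  n8: {s,v} / {d}

Live sets:
  n0 li=∅ lo={d,i,v}
  n1 li={d,i,v} lo={i,v}
  n2 li={i,v} lo={i,s,v}
  n3 li={i,v} lo={d,s,v}
  n4 li={s,v} lo={d,s,v}
  n5 li={v} lo={d,s,v}
  n6 li={d,s,v} lo={d}
  n7 li=∅ lo=∅
  n8 li={d} lo=∅

live-out(n5) = ["d", "s", "v"]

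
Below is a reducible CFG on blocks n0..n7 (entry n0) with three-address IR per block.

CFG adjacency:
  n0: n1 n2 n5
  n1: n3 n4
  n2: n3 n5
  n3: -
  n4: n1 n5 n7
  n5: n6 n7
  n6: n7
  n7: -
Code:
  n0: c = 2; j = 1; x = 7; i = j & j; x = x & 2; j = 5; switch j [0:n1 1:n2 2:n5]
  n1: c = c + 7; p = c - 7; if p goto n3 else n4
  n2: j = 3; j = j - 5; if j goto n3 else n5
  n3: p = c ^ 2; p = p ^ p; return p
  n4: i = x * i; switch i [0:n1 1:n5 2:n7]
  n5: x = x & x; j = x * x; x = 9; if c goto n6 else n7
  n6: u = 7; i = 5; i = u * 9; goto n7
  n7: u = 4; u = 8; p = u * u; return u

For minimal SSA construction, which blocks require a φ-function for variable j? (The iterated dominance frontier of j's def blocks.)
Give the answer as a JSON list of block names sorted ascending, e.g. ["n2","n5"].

Answer: ["n3", "n5", "n7"]

Working:
idom tree: n1←n0 n2←n0 n3←n0 n4←n1 n5←n0 n6←n5 n7←n0
Dom at joins:
  n1: preds {n0,n4}: {n0} ∩ {n0,n1,n4} = {n0}; idom=n0
  n3: preds {n1,n2}: {n0,n1} ∩ {n0,n2} = {n0}; idom=n0
  n5: preds {n0,n2,n4}: {n0} ∩ {n0,n2} ∩ {n0,n1,n4} = {n0}; idom=n0
  n7: preds {n4,n5,n6}: {n0,n1,n4} ∩ {n0,n5} ∩ {n0,n5,n6} = {n0}; idom=n0

Frontier:
  n1←n0: walk · to n0
  n1←n4: walk n4→n1 to n0
  n3←n1: walk n1 to n0
  n3←n2: walk n2 to n0
  n5←n0: walk · to n0
  n5←n2: walk n2 to n0
  n5←n4: walk n4→n1 to n0
  n7←n4: walk n4→n1 to n0
  n7←n5: walk n5 to n0
  n7←n6: walk n6→n5 to n0
  DF(n0)=∅
  DF(n1)={n1,n3,n5,n7}
  DF(n2)={n3,n5}
  DF(n3)=∅
  DF(n4)={n1,n5,n7}
  DF(n5)={n7}
  DF(n6)={n7}
  DF(n7)=∅

φ for j: defs {n0,n2,n5}
  DF⁺ = {n3,n5,n7}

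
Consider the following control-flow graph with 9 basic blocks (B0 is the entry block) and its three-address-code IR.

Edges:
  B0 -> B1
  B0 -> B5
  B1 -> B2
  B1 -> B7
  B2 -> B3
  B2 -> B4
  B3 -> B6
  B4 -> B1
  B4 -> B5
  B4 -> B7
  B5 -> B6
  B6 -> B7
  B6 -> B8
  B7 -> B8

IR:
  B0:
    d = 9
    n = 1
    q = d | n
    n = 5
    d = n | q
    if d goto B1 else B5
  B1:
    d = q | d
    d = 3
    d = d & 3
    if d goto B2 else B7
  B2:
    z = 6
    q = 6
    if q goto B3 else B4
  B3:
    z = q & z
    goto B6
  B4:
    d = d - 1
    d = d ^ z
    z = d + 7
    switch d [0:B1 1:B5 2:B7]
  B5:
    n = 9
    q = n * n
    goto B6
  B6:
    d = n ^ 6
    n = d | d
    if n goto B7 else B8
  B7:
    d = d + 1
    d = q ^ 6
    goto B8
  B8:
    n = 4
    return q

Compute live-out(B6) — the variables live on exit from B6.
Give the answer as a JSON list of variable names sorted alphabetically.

Answer: ["d", "q"]

Working:
Per-block:
  B0 def {d,n,q} use ∅
  B1 def {d} use {d,q}
  B2 def {q,z} use ∅
  B3 def {z} use {q,z}
  B4 def {d,z} use {d,z}
  B5 def {n,q} use ∅
  B6 def {d,n} use {n}
  B7 def {d} use {d,q}
  B8 def {n} use {q}

Live sets:
  B0: in=∅ out={d,n,q}
  B1: in={d,n,q} out={d,n,q}
  B2: in={d,n} out={d,n,q,z}
  B3: in={n,q,z} out={n,q}
  B4: in={d,n,q,z} out={d,n,q}
  B5: in=∅ out={n,q}
  B6: in={n,q} out={d,q}
  B7: in={d,q} out={q}
  B8: in={q} out=∅

live-out(B6) = ["d", "q"]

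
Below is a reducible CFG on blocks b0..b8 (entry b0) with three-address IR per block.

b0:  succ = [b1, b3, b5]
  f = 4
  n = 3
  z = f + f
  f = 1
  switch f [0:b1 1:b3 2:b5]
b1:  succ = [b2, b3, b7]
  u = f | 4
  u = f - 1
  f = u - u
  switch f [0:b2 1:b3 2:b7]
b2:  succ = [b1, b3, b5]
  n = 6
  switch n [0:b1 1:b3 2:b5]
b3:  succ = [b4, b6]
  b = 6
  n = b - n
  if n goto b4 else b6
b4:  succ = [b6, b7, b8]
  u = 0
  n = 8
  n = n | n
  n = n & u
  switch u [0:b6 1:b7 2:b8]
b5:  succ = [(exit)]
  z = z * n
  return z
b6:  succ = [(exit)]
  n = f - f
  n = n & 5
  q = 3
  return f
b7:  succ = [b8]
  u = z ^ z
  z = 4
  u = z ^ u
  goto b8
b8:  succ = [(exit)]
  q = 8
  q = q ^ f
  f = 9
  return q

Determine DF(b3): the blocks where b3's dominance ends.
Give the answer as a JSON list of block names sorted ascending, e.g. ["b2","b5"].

Answer: ["b7", "b8"]

Derivation:
idom tree: b1←b0 b2←b1 b3←b0 b4←b3 b5←b0 b6←b3 b7←b0 b8←b0
Join-block Dom:
  b1: preds {b0,b2}: {b0} ∩ {b0,b1,b2} = {b0}; idom=b0
  b3: preds {b0,b1,b2}: {b0} ∩ {b0,b1} ∩ {b0,b1,b2} = {b0}; idom=b0
  b5: preds {b0,b2}: {b0} ∩ {b0,b1,b2} = {b0}; idom=b0
  b6: preds {b3,b4}: {b0,b3} ∩ {b0,b3,b4} = {b0,b3}; idom=b3
  b7: preds {b1,b4}: {b0,b1} ∩ {b0,b3,b4} = {b0}; idom=b0
  b8: preds {b4,b7}: {b0,b3,b4} ∩ {b0,b7} = {b0}; idom=b0

DF derivation:
  b1←b0: walk · to b0
  b1←b2: walk b2→b1 to b0
  b3←b0: walk · to b0
  b3←b1: walk b1 to b0
  b3←b2: walk b2→b1 to b0
  b5←b0: walk · to b0
  b5←b2: walk b2→b1 to b0
  b6←b3: walk · to b3
  b6←b4: walk b4 to b3
  b7←b1: walk b1 to b0
  b7←b4: walk b4→b3 to b0
  b8←b4: walk b4→b3 to b0
  b8←b7: walk b7 to b0
  DF(b0)=∅
  DF(b1)={b1,b3,b5,b7}
  DF(b2)={b1,b3,b5}
  DF(b3)={b7,b8}
  DF(b4)={b6,b7,b8}
  DF(b5)=∅
  DF(b6)=∅
  DF(b7)={b8}
  DF(b8)=∅

DF(b3) = ["b7", "b8"]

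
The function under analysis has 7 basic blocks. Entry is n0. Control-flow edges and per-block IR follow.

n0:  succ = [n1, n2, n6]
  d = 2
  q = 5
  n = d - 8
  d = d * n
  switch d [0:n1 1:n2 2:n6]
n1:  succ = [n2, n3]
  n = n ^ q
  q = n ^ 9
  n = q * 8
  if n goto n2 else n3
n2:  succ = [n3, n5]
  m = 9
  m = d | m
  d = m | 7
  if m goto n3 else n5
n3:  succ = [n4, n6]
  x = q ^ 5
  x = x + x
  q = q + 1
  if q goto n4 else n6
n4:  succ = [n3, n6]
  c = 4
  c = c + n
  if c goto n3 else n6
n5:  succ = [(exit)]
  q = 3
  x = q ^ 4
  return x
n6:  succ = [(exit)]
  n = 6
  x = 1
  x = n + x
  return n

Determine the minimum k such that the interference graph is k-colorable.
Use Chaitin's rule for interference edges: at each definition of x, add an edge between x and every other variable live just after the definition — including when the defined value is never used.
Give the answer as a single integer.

Answer: 4

Analysis:
Per-block:
  n0: {d,n,q} / ∅
  n1: {n,q} / {n,q}
  n2: {d,m} / {d}
  n3: {q,x} / {q}
  n4: {c} / {n}
  n5: {q,x} / ∅
  n6: {n,x} / ∅

Liveness:
  n0: in=∅ out={d,n,q}
  n1: in={d,n,q} out={d,n,q}
  n2: in={d,n,q} out={n,q}
  n3: in={n,q} out={n,q}
  n4: in={n,q} out={n,q}
  n5: in=∅ out=∅
  n6: in=∅ out=∅

Interfere edges:
  c↔{n,q}
  d↔{m,n,q}
  m↔{d,n,q}
  n↔{c,d,m,q,x}
  q↔{c,d,m,n,x}
  x↔{n,q}

Chromatic number:
  lower bound: {d,m,n,q} mutually conflict ⇒ χ ≥ 4
  assign c→r2 d→r2 m→r3 n→r0 q→r1 x→r2 — no edge inside a register ⇒ χ ≤ 4
  χ = 4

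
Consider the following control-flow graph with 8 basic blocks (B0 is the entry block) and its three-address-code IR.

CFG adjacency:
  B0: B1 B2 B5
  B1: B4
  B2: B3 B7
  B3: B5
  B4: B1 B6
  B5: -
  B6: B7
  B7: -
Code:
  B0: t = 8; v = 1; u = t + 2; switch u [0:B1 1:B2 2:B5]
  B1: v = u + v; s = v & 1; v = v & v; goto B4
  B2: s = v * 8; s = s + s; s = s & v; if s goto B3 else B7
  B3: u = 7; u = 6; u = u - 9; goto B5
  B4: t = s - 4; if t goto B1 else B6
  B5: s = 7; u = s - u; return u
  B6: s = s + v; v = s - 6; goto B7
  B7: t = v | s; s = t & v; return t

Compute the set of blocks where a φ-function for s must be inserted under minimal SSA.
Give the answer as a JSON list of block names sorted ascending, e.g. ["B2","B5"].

Answer: ["B1", "B5", "B7"]

Derivation:
idom tree: B1←B0 B2←B0 B3←B2 B4←B1 B5←B0 B6←B4 B7←B0
Dom at joins:
  B1: preds {B0,B4}: {B0} ∩ {B0,B1,B4} = {B0}; idom=B0
  B5: preds {B0,B3}: {B0} ∩ {B0,B2,B3} = {B0}; idom=B0
  B7: preds {B2,B6}: {B0,B2} ∩ {B0,B1,B4,B6} = {B0}; idom=B0

Frontier:
  join B1 pred B0: · stop@B0
  join B1 pred B4: B4→B1 stop@B0
  join B5 pred B0: · stop@B0
  join B5 pred B3: B3→B2 stop@B0
  join B7 pred B2: B2 stop@B0
  join B7 pred B6: B6→B4→B1 stop@B0
  B0 → ∅
  B1 → {B1,B7}
  B2 → {B5,B7}
  B3 → {B5}
  B4 → {B1,B7}
  B5 → ∅
  B6 → {B7}
  B7 → ∅

φ for s: defs {B1,B2,B5,B6,B7}
  DF⁺ = {B1,B5,B7}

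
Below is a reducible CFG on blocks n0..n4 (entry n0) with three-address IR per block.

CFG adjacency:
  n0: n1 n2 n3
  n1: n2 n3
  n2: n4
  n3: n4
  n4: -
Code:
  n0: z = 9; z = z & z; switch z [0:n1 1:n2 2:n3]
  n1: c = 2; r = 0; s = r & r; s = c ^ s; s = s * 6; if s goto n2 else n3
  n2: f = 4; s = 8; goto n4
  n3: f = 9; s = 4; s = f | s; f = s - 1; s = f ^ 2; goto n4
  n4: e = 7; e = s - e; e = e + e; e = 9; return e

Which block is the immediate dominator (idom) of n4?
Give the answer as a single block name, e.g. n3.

idom tree: n1←n0 n2←n0 n3←n0 n4←n0
Dom∩ at merges:
  n2: preds {n0,n1}: {n0} ∩ {n0,n1} = {n0}; idom=n0
  n3: preds {n0,n1}: {n0} ∩ {n0,n1} = {n0}; idom=n0
  n4: preds {n2,n3}: {n0,n2} ∩ {n0,n3} = {n0}; idom=n0

idom(n4) = n0

Answer: n0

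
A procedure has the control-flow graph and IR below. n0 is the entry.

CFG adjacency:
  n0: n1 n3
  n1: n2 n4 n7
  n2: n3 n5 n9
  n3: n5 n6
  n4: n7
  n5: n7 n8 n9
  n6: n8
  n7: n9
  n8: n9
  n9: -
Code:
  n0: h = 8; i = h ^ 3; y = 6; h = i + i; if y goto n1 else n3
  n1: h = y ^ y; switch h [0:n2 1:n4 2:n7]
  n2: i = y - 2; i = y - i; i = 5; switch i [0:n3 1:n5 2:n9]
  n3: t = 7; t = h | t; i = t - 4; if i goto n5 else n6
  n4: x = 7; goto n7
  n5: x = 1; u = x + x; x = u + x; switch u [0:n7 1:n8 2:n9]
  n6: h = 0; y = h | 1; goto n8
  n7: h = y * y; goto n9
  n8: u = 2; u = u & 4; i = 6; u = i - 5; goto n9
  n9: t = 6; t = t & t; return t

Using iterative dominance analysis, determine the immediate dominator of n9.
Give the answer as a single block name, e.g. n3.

idom tree: n1←n0 n2←n1 n3←n0 n4←n1 n5←n0 n6←n3 n7←n0 n8←n0 n9←n0
Dom∩ at merges:
  n3: preds {n0,n2}: {n0} ∩ {n0,n1,n2} = {n0}; idom=n0
  n5: preds {n2,n3}: {n0,n1,n2} ∩ {n0,n3} = {n0}; idom=n0
  n7: preds {n1,n4,n5}: {n0,n1} ∩ {n0,n1,n4} ∩ {n0,n5} = {n0}; idom=n0
  n8: preds {n5,n6}: {n0,n5} ∩ {n0,n3,n6} = {n0}; idom=n0
  n9: preds {n2,n5,n7,n8}: {n0,n1,n2} ∩ {n0,n5} ∩ {n0,n7} ∩ {n0,n8} = {n0}; idom=n0

idom(n9) = n0

Answer: n0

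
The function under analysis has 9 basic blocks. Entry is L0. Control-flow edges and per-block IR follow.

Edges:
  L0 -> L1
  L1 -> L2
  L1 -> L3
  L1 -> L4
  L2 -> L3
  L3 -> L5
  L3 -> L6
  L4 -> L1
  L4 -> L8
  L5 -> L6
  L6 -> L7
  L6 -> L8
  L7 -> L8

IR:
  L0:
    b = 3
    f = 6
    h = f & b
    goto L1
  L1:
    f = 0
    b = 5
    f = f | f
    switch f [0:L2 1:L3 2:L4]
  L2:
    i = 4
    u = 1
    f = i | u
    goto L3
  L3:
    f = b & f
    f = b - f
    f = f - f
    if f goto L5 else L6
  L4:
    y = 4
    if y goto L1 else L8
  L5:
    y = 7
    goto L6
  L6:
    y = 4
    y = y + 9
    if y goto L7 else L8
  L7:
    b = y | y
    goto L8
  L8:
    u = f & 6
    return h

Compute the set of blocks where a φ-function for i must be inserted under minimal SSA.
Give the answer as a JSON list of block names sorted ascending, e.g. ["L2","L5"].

idom tree: L1←L0 L2←L1 L3←L1 L4←L1 L5←L3 L6←L3 L7←L6 L8←L1
Dom at joins:
  L1: preds {L0,L4}: {L0} ∩ {L0,L1,L4} = {L0}; idom=L0
  L3: preds {L1,L2}: {L0,L1} ∩ {L0,L1,L2} = {L0,L1}; idom=L1
  L6: preds {L3,L5}: {L0,L1,L3} ∩ {L0,L1,L3,L5} = {L0,L1,L3}; idom=L3
  L8: preds {L4,L6,L7}: {L0,L1,L4} ∩ {L0,L1,L3,L6} ∩ {L0,L1,L3,L6,L7} = {L0,L1}; idom=L1

DF derivation:
  join L1 pred L0: · stop@L0
  join L1 pred L4: L4→L1 stop@L0
  join L3 pred L1: · stop@L1
  join L3 pred L2: L2 stop@L1
  join L6 pred L3: · stop@L3
  join L6 pred L5: L5 stop@L3
  join L8 pred L4: L4 stop@L1
  join L8 pred L6: L6→L3 stop@L1
  join L8 pred L7: L7→L6→L3 stop@L1
  DF(L0)=∅
  DF(L1)={L1}
  DF(L2)={L3}
  DF(L3)={L8}
  DF(L4)={L1,L8}
  DF(L5)={L6}
  DF(L6)={L8}
  DF(L7)={L8}
  DF(L8)=∅

φ for i: defs {L2}
  DF⁺ = {L3,L8}

Answer: ["L3", "L8"]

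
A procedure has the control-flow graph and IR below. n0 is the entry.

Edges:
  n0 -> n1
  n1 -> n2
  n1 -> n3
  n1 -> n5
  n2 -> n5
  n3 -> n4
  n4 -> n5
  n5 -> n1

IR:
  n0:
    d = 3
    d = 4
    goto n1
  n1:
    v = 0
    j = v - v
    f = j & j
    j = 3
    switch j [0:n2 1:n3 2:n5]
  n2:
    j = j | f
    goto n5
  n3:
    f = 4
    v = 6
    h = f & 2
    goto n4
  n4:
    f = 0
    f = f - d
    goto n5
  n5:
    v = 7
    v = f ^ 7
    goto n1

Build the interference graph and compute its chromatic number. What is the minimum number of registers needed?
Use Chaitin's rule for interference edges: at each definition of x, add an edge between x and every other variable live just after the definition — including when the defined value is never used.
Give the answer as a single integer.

Answer: 3

Derivation:
Per-block:
  n0: {d} / ∅
  n1: {f,j,v} / ∅
  n2: {j} / {f,j}
  n3: {f,h,v} / ∅
  n4: {f} / {d}
  n5: {v} / {f}

Liveness:
  n0 li=∅ lo={d}
  n1 li={d} lo={d,f,j}
  n2 li={d,f,j} lo={d,f}
  n3 li={d} lo={d}
  n4 li={d} lo={d,f}
  n5 li={d,f} lo={d}

Interfere edges:
  d↔{f,h,j,v}
  f↔{d,j,v}
  h↔{d}
  j↔{d,f}
  v↔{d,f}

Registers:
  lower bound: {d,f,j} mutually conflict ⇒ χ ≥ 3
  assign d→c0 f→c1 h→c1 j→c2 v→c2 — no edge inside a register ⇒ χ ≤ 3
  χ = 3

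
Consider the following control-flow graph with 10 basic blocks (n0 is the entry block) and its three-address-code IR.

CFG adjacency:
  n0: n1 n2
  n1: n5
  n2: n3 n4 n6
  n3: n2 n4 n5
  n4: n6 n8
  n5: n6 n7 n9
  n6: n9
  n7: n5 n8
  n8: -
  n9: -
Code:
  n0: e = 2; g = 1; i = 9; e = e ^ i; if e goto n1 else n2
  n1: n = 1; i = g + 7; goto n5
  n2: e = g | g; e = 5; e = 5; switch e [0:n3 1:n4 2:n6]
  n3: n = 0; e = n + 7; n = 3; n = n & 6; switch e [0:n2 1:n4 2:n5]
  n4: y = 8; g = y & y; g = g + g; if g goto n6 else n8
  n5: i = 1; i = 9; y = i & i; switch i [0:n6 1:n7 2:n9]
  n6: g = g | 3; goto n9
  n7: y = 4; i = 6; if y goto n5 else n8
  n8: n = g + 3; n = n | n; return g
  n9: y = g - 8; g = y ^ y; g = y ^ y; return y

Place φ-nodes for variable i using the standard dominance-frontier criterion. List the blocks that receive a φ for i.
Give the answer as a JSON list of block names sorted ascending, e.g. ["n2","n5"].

Answer: ["n5", "n6", "n8", "n9"]

Working:
idom tree: n1←n0 n2←n0 n3←n2 n4←n2 n5←n0 n6←n0 n7←n5 n8←n0 n9←n0
Join-block Dom:
  n2: preds {n0,n3}: {n0} ∩ {n0,n2,n3} = {n0}; idom=n0
  n4: preds {n2,n3}: {n0,n2} ∩ {n0,n2,n3} = {n0,n2}; idom=n2
  n5: preds {n1,n3,n7}: {n0,n1} ∩ {n0,n2,n3} ∩ {n0,n5,n7} = {n0}; idom=n0
  n6: preds {n2,n4,n5}: {n0,n2} ∩ {n0,n2,n4} ∩ {n0,n5} = {n0}; idom=n0
  n8: preds {n4,n7}: {n0,n2,n4} ∩ {n0,n5,n7} = {n0}; idom=n0
  n9: preds {n5,n6}: {n0,n5} ∩ {n0,n6} = {n0}; idom=n0

Frontier:
  join n2 pred n0: · stop@n0
  join n2 pred n3: n3→n2 stop@n0
  join n4 pred n2: · stop@n2
  join n4 pred n3: n3 stop@n2
  join n5 pred n1: n1 stop@n0
  join n5 pred n3: n3→n2 stop@n0
  join n5 pred n7: n7→n5 stop@n0
  join n6 pred n2: n2 stop@n0
  join n6 pred n4: n4→n2 stop@n0
  join n6 pred n5: n5 stop@n0
  join n8 pred n4: n4→n2 stop@n0
  join n8 pred n7: n7→n5 stop@n0
  join n9 pred n5: n5 stop@n0
  join n9 pred n6: n6 stop@n0
  n0: DF=∅
  n1: DF={n5}
  n2: DF={n2,n5,n6,n8}
  n3: DF={n2,n4,n5}
  n4: DF={n6,n8}
  n5: DF={n5,n6,n8,n9}
  n6: DF={n9}
  n7: DF={n5,n8}
  n8: DF=∅
  n9: DF=∅

φ for i: defs {n0,n1,n5,n7}
  DF⁺ = {n5,n6,n8,n9}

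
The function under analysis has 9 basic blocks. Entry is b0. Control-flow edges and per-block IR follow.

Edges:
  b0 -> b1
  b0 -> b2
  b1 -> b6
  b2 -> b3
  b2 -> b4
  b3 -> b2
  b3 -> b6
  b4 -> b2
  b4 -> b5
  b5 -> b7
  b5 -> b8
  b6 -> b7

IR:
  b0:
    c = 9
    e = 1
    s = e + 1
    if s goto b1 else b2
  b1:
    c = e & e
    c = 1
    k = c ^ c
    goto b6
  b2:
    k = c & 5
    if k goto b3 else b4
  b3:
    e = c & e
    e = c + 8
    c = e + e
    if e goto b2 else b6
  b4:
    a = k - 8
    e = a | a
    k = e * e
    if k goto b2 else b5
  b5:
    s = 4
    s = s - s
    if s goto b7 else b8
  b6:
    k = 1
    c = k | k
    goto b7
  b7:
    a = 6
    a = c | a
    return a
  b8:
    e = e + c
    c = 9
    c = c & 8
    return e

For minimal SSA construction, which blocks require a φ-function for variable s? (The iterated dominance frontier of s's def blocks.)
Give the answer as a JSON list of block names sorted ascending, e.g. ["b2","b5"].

Answer: ["b7"]

Analysis:
idom tree: b1←b0 b2←b0 b3←b2 b4←b2 b5←b4 b6←b0 b7←b0 b8←b5
Dom∩ at merges:
  b2: preds {b0,b3,b4}: {b0} ∩ {b0,b2,b3} ∩ {b0,b2,b4} = {b0}; idom=b0
  b6: preds {b1,b3}: {b0,b1} ∩ {b0,b2,b3} = {b0}; idom=b0
  b7: preds {b5,b6}: {b0,b2,b4,b5} ∩ {b0,b6} = {b0}; idom=b0

DF derivation:
  join b2 pred b0: · stop@b0
  join b2 pred b3: b3→b2 stop@b0
  join b2 pred b4: b4→b2 stop@b0
  join b6 pred b1: b1 stop@b0
  join b6 pred b3: b3→b2 stop@b0
  join b7 pred b5: b5→b4→b2 stop@b0
  join b7 pred b6: b6 stop@b0
  DF(b0)=∅
  DF(b1)={b6}
  DF(b2)={b2,b6,b7}
  DF(b3)={b2,b6}
  DF(b4)={b2,b7}
  DF(b5)={b7}
  DF(b6)={b7}
  DF(b7)=∅
  DF(b8)=∅

φ for s: defs {b0,b5}
  DF⁺ = {b7}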